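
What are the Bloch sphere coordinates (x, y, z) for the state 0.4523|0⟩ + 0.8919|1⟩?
(0.8068, 0, -0.5909)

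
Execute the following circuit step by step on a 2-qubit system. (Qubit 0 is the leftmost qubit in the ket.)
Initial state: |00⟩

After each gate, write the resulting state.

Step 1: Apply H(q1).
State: 1/√2|00⟩ + 1/√2|01⟩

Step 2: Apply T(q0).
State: 1/√2|00⟩ + 1/√2|01⟩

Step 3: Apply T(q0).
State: 1/√2|00⟩ + 1/√2|01⟩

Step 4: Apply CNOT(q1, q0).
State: 1/√2|00⟩ + 1/√2|11⟩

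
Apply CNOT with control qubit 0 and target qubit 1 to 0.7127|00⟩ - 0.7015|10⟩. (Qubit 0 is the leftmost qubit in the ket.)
0.7127|00⟩ - 0.7015|11⟩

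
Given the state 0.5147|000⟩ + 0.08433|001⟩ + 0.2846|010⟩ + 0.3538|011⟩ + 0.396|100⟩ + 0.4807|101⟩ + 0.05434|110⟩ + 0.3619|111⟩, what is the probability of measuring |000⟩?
0.2649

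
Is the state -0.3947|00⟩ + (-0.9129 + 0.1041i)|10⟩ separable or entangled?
Separable

Writing the state as a|00⟩ + b|01⟩ + c|10⟩ + d|11⟩, it is a product state iff ad − bc = 0.
Here (a, b, c, d) = (-0.3947, 0, (-0.9129 + 0.1041i), 0): ad − bc = (-0.3947)(0) − (0)(-0.9129 + 0.1041i) = 0, so the state is separable.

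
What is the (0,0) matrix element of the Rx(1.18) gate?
0.8309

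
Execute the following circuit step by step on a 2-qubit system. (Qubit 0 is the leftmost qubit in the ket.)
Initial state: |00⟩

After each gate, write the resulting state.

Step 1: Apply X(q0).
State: |10⟩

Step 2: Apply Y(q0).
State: -i|00⟩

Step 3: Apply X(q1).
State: -i|01⟩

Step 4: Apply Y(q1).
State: -|00⟩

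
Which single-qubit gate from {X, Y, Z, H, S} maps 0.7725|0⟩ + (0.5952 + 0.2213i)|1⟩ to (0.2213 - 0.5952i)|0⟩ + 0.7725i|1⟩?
Y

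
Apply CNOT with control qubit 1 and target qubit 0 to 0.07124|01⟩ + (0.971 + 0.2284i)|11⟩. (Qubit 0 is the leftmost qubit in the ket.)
(0.971 + 0.2284i)|01⟩ + 0.07124|11⟩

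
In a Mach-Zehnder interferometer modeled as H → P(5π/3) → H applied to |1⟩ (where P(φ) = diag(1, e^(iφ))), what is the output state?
(0.25 + 0.433i)|0⟩ + (0.75 - 0.433i)|1⟩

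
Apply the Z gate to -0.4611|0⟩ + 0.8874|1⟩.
-0.4611|0⟩ - 0.8874|1⟩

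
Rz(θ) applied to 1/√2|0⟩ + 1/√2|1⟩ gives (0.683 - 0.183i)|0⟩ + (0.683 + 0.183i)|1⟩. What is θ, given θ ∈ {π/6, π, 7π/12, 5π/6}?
π/6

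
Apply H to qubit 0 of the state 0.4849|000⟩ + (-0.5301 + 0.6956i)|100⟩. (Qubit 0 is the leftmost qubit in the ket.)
(-0.03196 + 0.4919i)|000⟩ + (0.7177 - 0.4919i)|100⟩

H on qubit 0 mixes each pair of kets that differ only in qubit 0: amplitudes (a, b) of (|…0…⟩, |…1…⟩) become ((a + b)/√2, (a − b)/√2). Kets absent from the input have amplitude 0.
(|000⟩, |100⟩): (a, b) = (0.4849, (-0.5301 + 0.6956i)) → ((-0.03196 + 0.4919i), (0.7177 - 0.4919i))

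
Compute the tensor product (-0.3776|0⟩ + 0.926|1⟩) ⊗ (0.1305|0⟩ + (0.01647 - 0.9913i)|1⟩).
-0.04928|00⟩ + (-0.006219 + 0.3743i)|01⟩ + 0.1208|10⟩ + (0.01525 - 0.9179i)|11⟩

amp(|b₁b₂…⟩) = product of the factor amplitudes for bits b₁, b₂, …; only kets whose every factor amplitude is nonzero survive.
|00⟩: (-0.3776)(0.1305) = -0.04928
|01⟩: (-0.3776)(0.01647 - 0.9913i) = (-0.006219 + 0.3743i)
|10⟩: (0.926)(0.1305) = 0.1208
|11⟩: (0.926)(0.01647 - 0.9913i) = (0.01525 - 0.9179i)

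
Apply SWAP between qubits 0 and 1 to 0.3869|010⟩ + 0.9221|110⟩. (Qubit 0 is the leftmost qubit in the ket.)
0.3869|100⟩ + 0.9221|110⟩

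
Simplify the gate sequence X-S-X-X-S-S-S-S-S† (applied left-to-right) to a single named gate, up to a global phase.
X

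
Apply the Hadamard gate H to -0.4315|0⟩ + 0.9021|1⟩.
0.3328|0⟩ - 0.943|1⟩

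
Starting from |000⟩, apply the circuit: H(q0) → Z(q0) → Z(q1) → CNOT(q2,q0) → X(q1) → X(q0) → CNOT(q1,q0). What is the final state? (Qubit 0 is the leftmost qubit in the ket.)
1/√2|010⟩ - 1/√2|110⟩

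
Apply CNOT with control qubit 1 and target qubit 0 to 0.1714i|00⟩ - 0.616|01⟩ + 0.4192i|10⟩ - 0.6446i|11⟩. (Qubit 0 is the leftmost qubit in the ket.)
0.1714i|00⟩ - 0.6446i|01⟩ + 0.4192i|10⟩ - 0.616|11⟩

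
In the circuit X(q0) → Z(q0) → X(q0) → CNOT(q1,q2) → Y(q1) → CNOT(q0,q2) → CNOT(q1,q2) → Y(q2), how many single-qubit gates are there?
5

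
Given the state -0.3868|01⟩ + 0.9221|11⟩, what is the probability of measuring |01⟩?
0.1496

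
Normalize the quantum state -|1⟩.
-|1⟩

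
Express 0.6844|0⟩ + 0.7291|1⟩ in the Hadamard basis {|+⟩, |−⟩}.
0.9995|+⟩ - 0.03161|−⟩

With |ψ⟩ = α|0⟩ + β|1⟩, the Hadamard-basis coefficients are ⟨+|ψ⟩ = (α + β)/√2 and ⟨−|ψ⟩ = (α − β)/√2.
Here α = 0.6844, β = 0.7291: (α + β)/√2 = 0.9995, (α − β)/√2 = -0.03161.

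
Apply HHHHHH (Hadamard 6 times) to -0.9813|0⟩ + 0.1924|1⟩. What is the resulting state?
-0.9813|0⟩ + 0.1924|1⟩

H² = I, so an even number of Hadamards cancels: H^6 = I and the state is unchanged.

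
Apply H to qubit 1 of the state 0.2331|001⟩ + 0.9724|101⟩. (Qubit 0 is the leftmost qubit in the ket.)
0.1648|001⟩ + 0.1648|011⟩ + 0.6876|101⟩ + 0.6876|111⟩

H on qubit 1 mixes each pair of kets that differ only in qubit 1: amplitudes (a, b) of (|…0…⟩, |…1…⟩) become ((a + b)/√2, (a − b)/√2). Kets absent from the input have amplitude 0.
(|001⟩, |011⟩): (a, b) = (0.2331, 0) → (0.1648, 0.1648)
(|101⟩, |111⟩): (a, b) = (0.9724, 0) → (0.6876, 0.6876)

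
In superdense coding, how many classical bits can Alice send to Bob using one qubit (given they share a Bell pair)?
2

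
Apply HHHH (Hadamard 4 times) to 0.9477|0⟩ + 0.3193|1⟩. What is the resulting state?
0.9477|0⟩ + 0.3193|1⟩

H² = I, so an even number of Hadamards cancels: H^4 = I and the state is unchanged.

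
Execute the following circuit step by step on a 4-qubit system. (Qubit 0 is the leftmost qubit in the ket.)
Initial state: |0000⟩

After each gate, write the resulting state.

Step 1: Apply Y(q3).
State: i|0001⟩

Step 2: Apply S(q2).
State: i|0001⟩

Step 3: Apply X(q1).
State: i|0101⟩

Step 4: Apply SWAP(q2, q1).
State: i|0011⟩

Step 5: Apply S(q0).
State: i|0011⟩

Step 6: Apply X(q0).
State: i|1011⟩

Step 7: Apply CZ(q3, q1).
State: i|1011⟩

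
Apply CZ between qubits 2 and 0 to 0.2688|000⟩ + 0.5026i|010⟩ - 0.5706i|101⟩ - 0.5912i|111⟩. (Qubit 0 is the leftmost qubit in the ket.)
0.2688|000⟩ + 0.5026i|010⟩ + 0.5706i|101⟩ + 0.5912i|111⟩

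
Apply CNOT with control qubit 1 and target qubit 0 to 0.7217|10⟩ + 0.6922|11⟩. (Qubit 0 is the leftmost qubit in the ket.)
0.6922|01⟩ + 0.7217|10⟩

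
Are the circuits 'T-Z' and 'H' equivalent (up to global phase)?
No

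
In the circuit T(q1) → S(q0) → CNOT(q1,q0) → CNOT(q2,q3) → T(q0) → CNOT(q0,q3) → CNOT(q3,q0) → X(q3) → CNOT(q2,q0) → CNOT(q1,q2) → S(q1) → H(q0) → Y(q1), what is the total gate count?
13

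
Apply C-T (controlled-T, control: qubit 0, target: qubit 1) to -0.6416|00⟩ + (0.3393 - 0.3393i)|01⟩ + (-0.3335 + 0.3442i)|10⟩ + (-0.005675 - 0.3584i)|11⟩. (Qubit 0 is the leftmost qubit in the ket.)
-0.6416|00⟩ + (0.3393 - 0.3393i)|01⟩ + (-0.3335 + 0.3442i)|10⟩ + (0.2494 - 0.2574i)|11⟩

C-T leaves the control-|0⟩ kets |00⟩, |01⟩ unchanged and applies T to qubit 1 on the control-|1⟩ pair (|10⟩, |11⟩).
T = [[1, 0], [0, (1/√2 + (1/√2)i)]].
With a = amp(|10⟩) = (-0.3335 + 0.3442i) and b = amp(|11⟩) = (-0.005675 - 0.3584i):
new amp(|10⟩) = (1)·a = (-0.3335 + 0.3442i)
new amp(|11⟩) = (1/√2 + (1/√2)i)·b = (0.2494 - 0.2574i)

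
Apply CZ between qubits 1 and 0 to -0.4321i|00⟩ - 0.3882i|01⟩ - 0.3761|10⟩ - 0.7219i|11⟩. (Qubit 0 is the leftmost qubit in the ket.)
-0.4321i|00⟩ - 0.3882i|01⟩ - 0.3761|10⟩ + 0.7219i|11⟩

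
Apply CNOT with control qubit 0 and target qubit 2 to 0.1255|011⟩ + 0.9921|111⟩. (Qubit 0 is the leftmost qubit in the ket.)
0.1255|011⟩ + 0.9921|110⟩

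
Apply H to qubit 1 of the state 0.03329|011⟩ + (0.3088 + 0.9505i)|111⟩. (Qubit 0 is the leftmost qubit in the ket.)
0.02354|001⟩ - 0.02354|011⟩ + (0.2184 + 0.6721i)|101⟩ + (-0.2184 - 0.6721i)|111⟩

H on qubit 1 mixes each pair of kets that differ only in qubit 1: amplitudes (a, b) of (|…0…⟩, |…1…⟩) become ((a + b)/√2, (a − b)/√2). Kets absent from the input have amplitude 0.
(|001⟩, |011⟩): (a, b) = (0, 0.03329) → (0.02354, -0.02354)
(|101⟩, |111⟩): (a, b) = (0, (0.3088 + 0.9505i)) → ((0.2184 + 0.6721i), (-0.2184 - 0.6721i))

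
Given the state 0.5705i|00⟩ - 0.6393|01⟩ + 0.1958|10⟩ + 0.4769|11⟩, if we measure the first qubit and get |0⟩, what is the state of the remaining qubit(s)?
0.6658i|0⟩ - 0.7461|1⟩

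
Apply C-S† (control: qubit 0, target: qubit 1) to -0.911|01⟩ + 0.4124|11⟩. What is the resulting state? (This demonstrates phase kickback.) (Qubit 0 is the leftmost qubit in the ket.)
-0.911|01⟩ - 0.4124i|11⟩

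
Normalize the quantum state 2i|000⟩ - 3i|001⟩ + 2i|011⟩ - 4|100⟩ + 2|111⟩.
0.3288i|000⟩ - 0.4932i|001⟩ + 0.3288i|011⟩ - 0.6576|100⟩ + 0.3288|111⟩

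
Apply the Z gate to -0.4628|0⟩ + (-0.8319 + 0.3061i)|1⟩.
-0.4628|0⟩ + (0.8319 - 0.3061i)|1⟩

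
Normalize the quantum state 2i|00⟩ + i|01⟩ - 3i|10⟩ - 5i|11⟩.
0.3203i|00⟩ + 0.1601i|01⟩ - 0.4804i|10⟩ - 0.8006i|11⟩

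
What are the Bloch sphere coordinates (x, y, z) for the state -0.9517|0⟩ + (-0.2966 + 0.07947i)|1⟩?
(0.5645, -0.1513, 0.8114)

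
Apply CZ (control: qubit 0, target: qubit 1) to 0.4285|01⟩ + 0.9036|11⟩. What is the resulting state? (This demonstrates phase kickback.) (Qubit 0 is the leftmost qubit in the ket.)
0.4285|01⟩ - 0.9036|11⟩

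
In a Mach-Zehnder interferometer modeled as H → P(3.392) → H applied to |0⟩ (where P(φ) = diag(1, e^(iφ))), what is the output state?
(0.01559 - 0.1239i)|0⟩ + (0.9844 + 0.1239i)|1⟩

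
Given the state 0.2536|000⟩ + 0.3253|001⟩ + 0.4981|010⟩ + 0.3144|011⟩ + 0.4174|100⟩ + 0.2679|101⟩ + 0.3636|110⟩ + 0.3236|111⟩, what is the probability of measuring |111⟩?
0.1047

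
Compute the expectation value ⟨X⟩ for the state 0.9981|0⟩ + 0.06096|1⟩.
0.1217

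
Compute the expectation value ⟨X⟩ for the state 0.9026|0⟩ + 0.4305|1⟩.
0.7771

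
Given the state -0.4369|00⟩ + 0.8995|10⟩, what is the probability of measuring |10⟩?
0.8091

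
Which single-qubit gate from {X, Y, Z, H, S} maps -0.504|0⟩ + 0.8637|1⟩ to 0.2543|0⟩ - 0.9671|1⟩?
H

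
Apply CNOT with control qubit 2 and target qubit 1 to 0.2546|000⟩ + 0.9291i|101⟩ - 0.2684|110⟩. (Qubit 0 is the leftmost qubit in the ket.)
0.2546|000⟩ - 0.2684|110⟩ + 0.9291i|111⟩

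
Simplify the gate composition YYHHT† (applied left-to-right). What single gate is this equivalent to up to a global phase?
T†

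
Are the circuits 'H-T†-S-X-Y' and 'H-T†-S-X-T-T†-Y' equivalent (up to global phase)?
Yes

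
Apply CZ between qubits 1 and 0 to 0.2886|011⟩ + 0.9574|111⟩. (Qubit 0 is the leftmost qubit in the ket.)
0.2886|011⟩ - 0.9574|111⟩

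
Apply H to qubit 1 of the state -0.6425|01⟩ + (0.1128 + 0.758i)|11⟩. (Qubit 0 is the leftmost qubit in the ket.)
-0.4543|00⟩ + 0.4543|01⟩ + (0.07976 + 0.536i)|10⟩ + (-0.07976 - 0.536i)|11⟩

H on qubit 1 mixes each pair of kets that differ only in qubit 1: amplitudes (a, b) of (|…0…⟩, |…1…⟩) become ((a + b)/√2, (a − b)/√2). Kets absent from the input have amplitude 0.
(|00⟩, |01⟩): (a, b) = (0, -0.6425) → (-0.4543, 0.4543)
(|10⟩, |11⟩): (a, b) = (0, (0.1128 + 0.758i)) → ((0.07976 + 0.536i), (-0.07976 - 0.536i))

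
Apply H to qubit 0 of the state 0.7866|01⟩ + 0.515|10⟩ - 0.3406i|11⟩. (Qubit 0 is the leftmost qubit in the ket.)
0.3642|00⟩ + (0.5562 - 0.2408i)|01⟩ - 0.3642|10⟩ + (0.5562 + 0.2408i)|11⟩

H on qubit 0 mixes each pair of kets that differ only in qubit 0: amplitudes (a, b) of (|…0…⟩, |…1…⟩) become ((a + b)/√2, (a − b)/√2). Kets absent from the input have amplitude 0.
(|00⟩, |10⟩): (a, b) = (0, 0.515) → (0.3642, -0.3642)
(|01⟩, |11⟩): (a, b) = (0.7866, -0.3406i) → ((0.5562 - 0.2408i), (0.5562 + 0.2408i))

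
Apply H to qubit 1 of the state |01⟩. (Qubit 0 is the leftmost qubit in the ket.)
1/√2|00⟩ - 1/√2|01⟩

H on qubit 1 mixes each pair of kets that differ only in qubit 1: amplitudes (a, b) of (|…0…⟩, |…1…⟩) become ((a + b)/√2, (a − b)/√2). Kets absent from the input have amplitude 0.
(|00⟩, |01⟩): (a, b) = (0, 1) → (1/√2, -1/√2)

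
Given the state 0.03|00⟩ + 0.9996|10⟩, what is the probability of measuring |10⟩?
0.9992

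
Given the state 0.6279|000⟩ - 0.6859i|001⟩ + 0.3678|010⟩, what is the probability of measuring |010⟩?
0.1353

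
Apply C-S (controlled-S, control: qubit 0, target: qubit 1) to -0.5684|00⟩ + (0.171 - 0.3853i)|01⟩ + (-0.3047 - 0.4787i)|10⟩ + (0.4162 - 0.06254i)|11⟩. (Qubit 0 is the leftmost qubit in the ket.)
-0.5684|00⟩ + (0.171 - 0.3853i)|01⟩ + (-0.3047 - 0.4787i)|10⟩ + (0.06254 + 0.4162i)|11⟩

C-S leaves the control-|0⟩ kets |00⟩, |01⟩ unchanged and applies S to qubit 1 on the control-|1⟩ pair (|10⟩, |11⟩).
S = [[1, 0], [0, i]].
With a = amp(|10⟩) = (-0.3047 - 0.4787i) and b = amp(|11⟩) = (0.4162 - 0.06254i):
new amp(|10⟩) = (1)·a = (-0.3047 - 0.4787i)
new amp(|11⟩) = (i)·b = (0.06254 + 0.4162i)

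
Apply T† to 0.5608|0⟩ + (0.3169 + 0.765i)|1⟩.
0.5608|0⟩ + (0.765 + 0.3169i)|1⟩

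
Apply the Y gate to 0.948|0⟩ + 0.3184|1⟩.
-0.3184i|0⟩ + 0.948i|1⟩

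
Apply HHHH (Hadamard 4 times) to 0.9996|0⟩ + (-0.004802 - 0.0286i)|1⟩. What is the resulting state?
0.9996|0⟩ + (-0.004802 - 0.0286i)|1⟩

H² = I, so an even number of Hadamards cancels: H^4 = I and the state is unchanged.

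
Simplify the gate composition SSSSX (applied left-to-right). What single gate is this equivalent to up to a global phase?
X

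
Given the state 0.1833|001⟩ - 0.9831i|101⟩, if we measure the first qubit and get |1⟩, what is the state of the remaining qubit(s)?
-i|01⟩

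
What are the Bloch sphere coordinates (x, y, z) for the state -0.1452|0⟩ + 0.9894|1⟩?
(-0.2873, 0, -0.9578)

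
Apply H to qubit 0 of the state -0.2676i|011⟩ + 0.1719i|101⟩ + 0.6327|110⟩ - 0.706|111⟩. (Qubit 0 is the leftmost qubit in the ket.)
0.1216i|001⟩ + 0.4474|010⟩ + (-0.4992 - 0.1892i)|011⟩ - 0.1216i|101⟩ - 0.4474|110⟩ + (0.4992 - 0.1892i)|111⟩

H on qubit 0 mixes each pair of kets that differ only in qubit 0: amplitudes (a, b) of (|…0…⟩, |…1…⟩) become ((a + b)/√2, (a − b)/√2). Kets absent from the input have amplitude 0.
(|001⟩, |101⟩): (a, b) = (0, 0.1719i) → (0.1216i, -0.1216i)
(|010⟩, |110⟩): (a, b) = (0, 0.6327) → (0.4474, -0.4474)
(|011⟩, |111⟩): (a, b) = (-0.2676i, -0.706) → ((-0.4992 - 0.1892i), (0.4992 - 0.1892i))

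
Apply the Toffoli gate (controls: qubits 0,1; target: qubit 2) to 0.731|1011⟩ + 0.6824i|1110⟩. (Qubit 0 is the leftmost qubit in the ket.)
0.731|1011⟩ + 0.6824i|1100⟩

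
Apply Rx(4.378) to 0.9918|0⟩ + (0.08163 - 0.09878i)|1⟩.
(-0.6553 - 0.06652i)|0⟩ + (-0.04731 - 0.751i)|1⟩

Rx(4.378) = [[cos(θ/2), −i·sin(θ/2)], [−i·sin(θ/2), cos(θ/2)]]; θ = 4.378, cos(θ/2) ≈ -0.579572, sin(θ/2) ≈ 0.814921.
With a = amp(|0⟩) = 0.9918 and b = amp(|1⟩) = (0.08163 - 0.09878i):
new amp(|0⟩) = (-0.579572)·a + (-0.814921i)·b = (-0.6553 - 0.06652i)
new amp(|1⟩) = (-0.814921i)·a + (-0.579572)·b = (-0.04731 - 0.751i)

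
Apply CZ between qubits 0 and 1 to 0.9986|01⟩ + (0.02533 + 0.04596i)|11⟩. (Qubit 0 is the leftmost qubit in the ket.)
0.9986|01⟩ + (-0.02533 - 0.04596i)|11⟩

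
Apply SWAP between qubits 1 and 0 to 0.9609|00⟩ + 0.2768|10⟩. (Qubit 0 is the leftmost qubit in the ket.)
0.9609|00⟩ + 0.2768|01⟩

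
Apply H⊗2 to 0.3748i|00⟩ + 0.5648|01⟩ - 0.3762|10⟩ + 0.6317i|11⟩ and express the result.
(0.0943 + 0.5033i)|00⟩ + (-0.4705 - 0.1285i)|01⟩ + (0.4705 - 0.1285i)|10⟩ + (-0.0943 + 0.5033i)|11⟩

H⊗2 gives amp(|y⟩) = (1/2) Σ_x (−1)^(x·y) amp(|x⟩), where x·y is the number of positions in which both x and y have a 1.
|00⟩: (0.3748i + 0.5648 - 0.3762 + 0.6317i)/2 = (0.0943 + 0.5033i)
|01⟩: (0.3748i - 0.5648 - 0.3762 - 0.6317i)/2 = (-0.4705 - 0.1285i)
|10⟩: (0.3748i + 0.5648 + 0.3762 - 0.6317i)/2 = (0.4705 - 0.1285i)
|11⟩: (0.3748i - 0.5648 + 0.3762 + 0.6317i)/2 = (-0.0943 + 0.5033i)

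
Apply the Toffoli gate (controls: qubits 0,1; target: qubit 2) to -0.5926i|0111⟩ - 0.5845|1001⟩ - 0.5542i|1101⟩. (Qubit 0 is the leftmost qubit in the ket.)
-0.5926i|0111⟩ - 0.5845|1001⟩ - 0.5542i|1111⟩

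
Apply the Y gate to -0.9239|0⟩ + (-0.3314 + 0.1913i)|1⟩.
(0.1913 + 0.3314i)|0⟩ - 0.9239i|1⟩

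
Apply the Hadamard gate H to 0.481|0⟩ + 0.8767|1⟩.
0.96|0⟩ - 0.2798|1⟩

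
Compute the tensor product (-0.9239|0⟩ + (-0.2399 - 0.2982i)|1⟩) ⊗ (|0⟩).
-0.9239|00⟩ + (-0.2399 - 0.2982i)|10⟩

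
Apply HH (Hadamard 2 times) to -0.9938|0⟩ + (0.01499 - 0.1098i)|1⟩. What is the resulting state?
-0.9938|0⟩ + (0.01499 - 0.1098i)|1⟩

H² = I, so an even number of Hadamards cancels: H^2 = I and the state is unchanged.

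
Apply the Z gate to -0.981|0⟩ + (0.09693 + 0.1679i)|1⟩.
-0.981|0⟩ + (-0.09693 - 0.1679i)|1⟩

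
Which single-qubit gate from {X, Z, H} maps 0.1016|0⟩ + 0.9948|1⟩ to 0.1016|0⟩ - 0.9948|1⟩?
Z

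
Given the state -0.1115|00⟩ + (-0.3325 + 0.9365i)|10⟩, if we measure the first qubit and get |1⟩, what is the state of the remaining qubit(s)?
(-0.3346 + 0.9424i)|0⟩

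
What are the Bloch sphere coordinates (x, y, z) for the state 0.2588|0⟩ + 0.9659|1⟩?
(0.4999, 0, -0.866)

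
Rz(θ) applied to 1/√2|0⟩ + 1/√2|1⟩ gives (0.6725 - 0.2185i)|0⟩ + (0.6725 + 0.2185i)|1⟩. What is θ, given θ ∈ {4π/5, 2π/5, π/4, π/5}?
π/5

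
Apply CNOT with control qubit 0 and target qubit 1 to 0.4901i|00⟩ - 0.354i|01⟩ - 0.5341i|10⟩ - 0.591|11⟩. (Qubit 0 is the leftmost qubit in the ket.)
0.4901i|00⟩ - 0.354i|01⟩ - 0.591|10⟩ - 0.5341i|11⟩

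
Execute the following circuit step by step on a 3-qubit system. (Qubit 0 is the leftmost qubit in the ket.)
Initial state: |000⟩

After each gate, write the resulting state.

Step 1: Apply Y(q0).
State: i|100⟩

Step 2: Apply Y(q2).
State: -|101⟩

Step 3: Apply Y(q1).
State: -i|111⟩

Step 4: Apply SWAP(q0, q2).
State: -i|111⟩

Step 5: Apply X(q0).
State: -i|011⟩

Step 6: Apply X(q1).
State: -i|001⟩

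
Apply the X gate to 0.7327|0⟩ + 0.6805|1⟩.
0.6805|0⟩ + 0.7327|1⟩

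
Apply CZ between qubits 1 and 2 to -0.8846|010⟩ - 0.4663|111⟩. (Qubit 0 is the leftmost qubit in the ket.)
-0.8846|010⟩ + 0.4663|111⟩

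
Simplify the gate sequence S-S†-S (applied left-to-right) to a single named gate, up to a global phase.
S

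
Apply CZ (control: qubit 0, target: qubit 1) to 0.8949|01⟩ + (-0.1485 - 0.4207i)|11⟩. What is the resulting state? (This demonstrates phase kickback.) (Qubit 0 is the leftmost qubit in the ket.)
0.8949|01⟩ + (0.1485 + 0.4207i)|11⟩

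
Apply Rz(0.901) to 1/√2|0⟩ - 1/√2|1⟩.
(0.6366 - 0.3079i)|0⟩ + (-0.6366 - 0.3079i)|1⟩

Rz(0.901) = [[e^(−iθ/2), 0], [0, e^(iθ/2)]] with e^(±iθ/2) = cos(θ/2) ± i·sin(θ/2); θ = 0.901, cos(θ/2) ≈ 0.90023, sin(θ/2) ≈ 0.435416.
With a = amp(|0⟩) = 1/√2 and b = amp(|1⟩) = -1/√2:
new amp(|0⟩) = (0.90023 - 0.435416i)·a = (0.6366 - 0.3079i)
new amp(|1⟩) = (0.90023 + 0.435416i)·b = (-0.6366 - 0.3079i)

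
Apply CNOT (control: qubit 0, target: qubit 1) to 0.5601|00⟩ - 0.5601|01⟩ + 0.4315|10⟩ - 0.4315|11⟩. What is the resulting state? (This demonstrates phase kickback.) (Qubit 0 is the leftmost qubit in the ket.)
0.5601|00⟩ - 0.5601|01⟩ - 0.4315|10⟩ + 0.4315|11⟩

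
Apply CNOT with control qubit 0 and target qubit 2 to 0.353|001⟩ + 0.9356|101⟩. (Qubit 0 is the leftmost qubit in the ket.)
0.353|001⟩ + 0.9356|100⟩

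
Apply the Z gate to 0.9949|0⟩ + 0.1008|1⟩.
0.9949|0⟩ - 0.1008|1⟩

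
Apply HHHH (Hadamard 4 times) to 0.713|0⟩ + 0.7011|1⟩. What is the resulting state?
0.713|0⟩ + 0.7011|1⟩

H² = I, so an even number of Hadamards cancels: H^4 = I and the state is unchanged.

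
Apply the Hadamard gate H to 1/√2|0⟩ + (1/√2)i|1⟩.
(1/2 + (1/2)i)|0⟩ + (1/2 - (1/2)i)|1⟩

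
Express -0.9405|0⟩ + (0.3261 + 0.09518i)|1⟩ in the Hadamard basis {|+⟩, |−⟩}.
(-0.4344 + 0.0673i)|+⟩ + (-0.8956 - 0.0673i)|−⟩

With |ψ⟩ = α|0⟩ + β|1⟩, the Hadamard-basis coefficients are ⟨+|ψ⟩ = (α + β)/√2 and ⟨−|ψ⟩ = (α − β)/√2.
Here α = -0.9405, β = (0.3261 + 0.09518i): (α + β)/√2 = (-0.4344 + 0.0673i), (α − β)/√2 = (-0.8956 - 0.0673i).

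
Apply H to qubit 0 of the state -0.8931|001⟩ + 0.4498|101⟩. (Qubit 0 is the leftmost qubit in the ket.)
-0.3135|001⟩ - 0.9496|101⟩

H on qubit 0 mixes each pair of kets that differ only in qubit 0: amplitudes (a, b) of (|…0…⟩, |…1…⟩) become ((a + b)/√2, (a − b)/√2). Kets absent from the input have amplitude 0.
(|001⟩, |101⟩): (a, b) = (-0.8931, 0.4498) → (-0.3135, -0.9496)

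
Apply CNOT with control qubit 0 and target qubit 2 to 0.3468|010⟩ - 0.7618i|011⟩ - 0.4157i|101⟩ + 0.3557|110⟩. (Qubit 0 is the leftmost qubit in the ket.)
0.3468|010⟩ - 0.7618i|011⟩ - 0.4157i|100⟩ + 0.3557|111⟩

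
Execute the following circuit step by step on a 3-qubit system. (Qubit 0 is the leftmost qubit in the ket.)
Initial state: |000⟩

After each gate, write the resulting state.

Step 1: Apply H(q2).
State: 1/√2|000⟩ + 1/√2|001⟩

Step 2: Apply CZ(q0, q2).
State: 1/√2|000⟩ + 1/√2|001⟩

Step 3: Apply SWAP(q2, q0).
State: 1/√2|000⟩ + 1/√2|100⟩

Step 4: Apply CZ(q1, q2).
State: 1/√2|000⟩ + 1/√2|100⟩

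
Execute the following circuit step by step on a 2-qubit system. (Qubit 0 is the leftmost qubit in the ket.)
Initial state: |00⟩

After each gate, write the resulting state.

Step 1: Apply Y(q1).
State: i|01⟩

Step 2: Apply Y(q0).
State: -|11⟩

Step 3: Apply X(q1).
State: -|10⟩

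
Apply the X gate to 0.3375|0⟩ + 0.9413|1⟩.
0.9413|0⟩ + 0.3375|1⟩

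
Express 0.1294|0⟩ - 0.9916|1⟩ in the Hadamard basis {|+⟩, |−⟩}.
-0.6097|+⟩ + 0.7927|−⟩

With |ψ⟩ = α|0⟩ + β|1⟩, the Hadamard-basis coefficients are ⟨+|ψ⟩ = (α + β)/√2 and ⟨−|ψ⟩ = (α − β)/√2.
Here α = 0.1294, β = -0.9916: (α + β)/√2 = -0.6097, (α − β)/√2 = 0.7927.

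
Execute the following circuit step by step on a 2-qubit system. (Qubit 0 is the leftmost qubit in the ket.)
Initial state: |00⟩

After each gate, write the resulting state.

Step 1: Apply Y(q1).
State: i|01⟩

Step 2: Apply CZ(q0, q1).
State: i|01⟩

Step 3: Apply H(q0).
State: (1/√2)i|01⟩ + (1/√2)i|11⟩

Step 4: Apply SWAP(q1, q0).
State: (1/√2)i|10⟩ + (1/√2)i|11⟩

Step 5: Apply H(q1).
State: i|10⟩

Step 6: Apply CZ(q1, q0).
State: i|10⟩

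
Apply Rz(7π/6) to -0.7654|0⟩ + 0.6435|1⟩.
(0.1981 + 0.7393i)|0⟩ + (-0.1666 + 0.6216i)|1⟩

Rz(7π/6) = [[e^(−iθ/2), 0], [0, e^(iθ/2)]] with e^(±iθ/2) = cos(θ/2) ± i·sin(θ/2); θ = 7π/6, cos(θ/2) ≈ -0.258819, sin(θ/2) ≈ 0.965926.
With a = amp(|0⟩) = -0.7654 and b = amp(|1⟩) = 0.6435:
new amp(|0⟩) = (-0.258819 - 0.965926i)·a = (0.1981 + 0.7393i)
new amp(|1⟩) = (-0.258819 + 0.965926i)·b = (-0.1666 + 0.6216i)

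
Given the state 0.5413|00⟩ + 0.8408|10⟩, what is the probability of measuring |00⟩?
0.293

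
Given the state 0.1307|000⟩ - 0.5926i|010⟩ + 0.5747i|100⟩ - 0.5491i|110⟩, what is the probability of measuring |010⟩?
0.3512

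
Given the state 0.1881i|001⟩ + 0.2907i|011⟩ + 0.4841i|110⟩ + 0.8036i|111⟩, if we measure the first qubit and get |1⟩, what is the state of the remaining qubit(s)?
0.516i|10⟩ + 0.8566i|11⟩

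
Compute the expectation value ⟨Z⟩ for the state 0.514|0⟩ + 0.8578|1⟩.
-0.4716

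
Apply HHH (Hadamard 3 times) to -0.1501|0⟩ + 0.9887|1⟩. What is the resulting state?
0.593|0⟩ - 0.8053|1⟩

H² = I, so H^3 = H: a single Hadamard. With (a, b) = (-0.1501, 0.9887), H gives ((a + b)/√2, (a − b)/√2) = (0.593, -0.8053).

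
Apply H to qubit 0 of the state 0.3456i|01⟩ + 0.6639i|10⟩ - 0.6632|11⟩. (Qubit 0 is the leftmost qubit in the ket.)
0.4694i|00⟩ + (-0.469 + 0.2444i)|01⟩ - 0.4694i|10⟩ + (0.469 + 0.2444i)|11⟩

H on qubit 0 mixes each pair of kets that differ only in qubit 0: amplitudes (a, b) of (|…0…⟩, |…1…⟩) become ((a + b)/√2, (a − b)/√2). Kets absent from the input have amplitude 0.
(|00⟩, |10⟩): (a, b) = (0, 0.6639i) → (0.4694i, -0.4694i)
(|01⟩, |11⟩): (a, b) = (0.3456i, -0.6632) → ((-0.469 + 0.2444i), (0.469 + 0.2444i))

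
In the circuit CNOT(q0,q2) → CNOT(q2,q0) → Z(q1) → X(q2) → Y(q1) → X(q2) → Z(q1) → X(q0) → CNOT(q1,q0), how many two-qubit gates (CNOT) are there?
3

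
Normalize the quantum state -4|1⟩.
-|1⟩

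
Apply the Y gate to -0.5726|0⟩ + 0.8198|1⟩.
-0.8198i|0⟩ - 0.5726i|1⟩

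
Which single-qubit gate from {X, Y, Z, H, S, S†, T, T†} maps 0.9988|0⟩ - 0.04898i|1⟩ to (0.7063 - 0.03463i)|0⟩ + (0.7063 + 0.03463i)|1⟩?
H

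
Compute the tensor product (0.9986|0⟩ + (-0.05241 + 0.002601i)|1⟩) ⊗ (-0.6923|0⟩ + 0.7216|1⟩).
-0.6913|00⟩ + 0.7206|01⟩ + (0.03628 - 0.001801i)|10⟩ + (-0.03782 + 0.001877i)|11⟩

amp(|b₁b₂…⟩) = product of the factor amplitudes for bits b₁, b₂, …; only kets whose every factor amplitude is nonzero survive.
|00⟩: (0.9986)(-0.6923) = -0.6913
|01⟩: (0.9986)(0.7216) = 0.7206
|10⟩: (-0.05241 + 0.002601i)(-0.6923) = (0.03628 - 0.001801i)
|11⟩: (-0.05241 + 0.002601i)(0.7216) = (-0.03782 + 0.001877i)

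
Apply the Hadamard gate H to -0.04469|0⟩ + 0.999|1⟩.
0.6748|0⟩ - 0.738|1⟩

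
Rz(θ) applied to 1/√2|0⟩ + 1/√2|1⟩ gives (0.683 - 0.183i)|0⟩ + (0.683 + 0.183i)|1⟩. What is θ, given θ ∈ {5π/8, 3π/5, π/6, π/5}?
π/6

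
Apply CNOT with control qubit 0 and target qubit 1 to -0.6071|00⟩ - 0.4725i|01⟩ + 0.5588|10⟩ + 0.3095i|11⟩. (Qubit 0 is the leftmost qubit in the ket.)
-0.6071|00⟩ - 0.4725i|01⟩ + 0.3095i|10⟩ + 0.5588|11⟩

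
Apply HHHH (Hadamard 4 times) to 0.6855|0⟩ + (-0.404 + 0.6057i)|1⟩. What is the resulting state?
0.6855|0⟩ + (-0.404 + 0.6057i)|1⟩

H² = I, so an even number of Hadamards cancels: H^4 = I and the state is unchanged.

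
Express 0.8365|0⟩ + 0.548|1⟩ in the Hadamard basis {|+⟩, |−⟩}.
0.979|+⟩ + 0.204|−⟩

With |ψ⟩ = α|0⟩ + β|1⟩, the Hadamard-basis coefficients are ⟨+|ψ⟩ = (α + β)/√2 and ⟨−|ψ⟩ = (α − β)/√2.
Here α = 0.8365, β = 0.548: (α + β)/√2 = 0.979, (α − β)/√2 = 0.204.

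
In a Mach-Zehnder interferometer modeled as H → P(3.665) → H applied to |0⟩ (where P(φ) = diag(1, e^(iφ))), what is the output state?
(0.06694 - 0.2499i)|0⟩ + (0.9331 + 0.2499i)|1⟩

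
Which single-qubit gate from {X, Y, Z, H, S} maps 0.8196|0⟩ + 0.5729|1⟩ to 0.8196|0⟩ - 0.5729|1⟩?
Z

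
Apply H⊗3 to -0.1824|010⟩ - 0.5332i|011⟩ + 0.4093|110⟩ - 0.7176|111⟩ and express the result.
(-0.1735 - 0.1885i)|000⟩ + (0.3339 + 0.1885i)|001⟩ + (0.1735 + 0.1885i)|010⟩ + (-0.3339 - 0.1885i)|011⟩ + (0.04451 - 0.1885i)|100⟩ + (-0.4629 + 0.1885i)|101⟩ + (-0.04451 + 0.1885i)|110⟩ + (0.4629 - 0.1885i)|111⟩

H⊗3 gives amp(|y⟩) = (1/2√2) Σ_x (−1)^(x·y) amp(|x⟩), where x·y is the number of positions in which both x and y have a 1.
|000⟩: (-0.1824 - 0.5332i + 0.4093 - 0.7176)/(2√2) = (-0.1735 - 0.1885i)
|001⟩: (-0.1824 + 0.5332i + 0.4093 + 0.7176)/(2√2) = (0.3339 + 0.1885i)
|010⟩: (0.1824 + 0.5332i - 0.4093 + 0.7176)/(2√2) = (0.1735 + 0.1885i)
|011⟩: (0.1824 - 0.5332i - 0.4093 - 0.7176)/(2√2) = (-0.3339 - 0.1885i)
|100⟩: (-0.1824 - 0.5332i - 0.4093 + 0.7176)/(2√2) = (0.04451 - 0.1885i)
|101⟩: (-0.1824 + 0.5332i - 0.4093 - 0.7176)/(2√2) = (-0.4629 + 0.1885i)
|110⟩: (0.1824 + 0.5332i + 0.4093 - 0.7176)/(2√2) = (-0.04451 + 0.1885i)
|111⟩: (0.1824 - 0.5332i + 0.4093 + 0.7176)/(2√2) = (0.4629 - 0.1885i)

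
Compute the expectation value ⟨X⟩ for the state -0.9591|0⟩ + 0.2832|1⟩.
-0.5432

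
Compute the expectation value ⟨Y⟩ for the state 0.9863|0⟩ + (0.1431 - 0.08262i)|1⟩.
-0.163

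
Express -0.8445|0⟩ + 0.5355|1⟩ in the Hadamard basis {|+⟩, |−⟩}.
-0.2185|+⟩ - 0.9758|−⟩

With |ψ⟩ = α|0⟩ + β|1⟩, the Hadamard-basis coefficients are ⟨+|ψ⟩ = (α + β)/√2 and ⟨−|ψ⟩ = (α − β)/√2.
Here α = -0.8445, β = 0.5355: (α + β)/√2 = -0.2185, (α − β)/√2 = -0.9758.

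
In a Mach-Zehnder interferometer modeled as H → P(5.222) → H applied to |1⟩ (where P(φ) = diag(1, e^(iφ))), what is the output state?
(0.2561 + 0.4365i)|0⟩ + (0.7439 - 0.4365i)|1⟩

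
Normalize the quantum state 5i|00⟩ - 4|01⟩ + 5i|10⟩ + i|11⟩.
0.6108i|00⟩ - 0.4887|01⟩ + 0.6108i|10⟩ + 0.1222i|11⟩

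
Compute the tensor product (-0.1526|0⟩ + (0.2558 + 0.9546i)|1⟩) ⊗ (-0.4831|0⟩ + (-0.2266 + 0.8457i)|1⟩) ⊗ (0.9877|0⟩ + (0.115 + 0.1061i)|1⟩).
0.07281|000⟩ + (0.008478 + 0.007822i)|001⟩ + (0.03415 - 0.1275i)|010⟩ + (0.01767 - 0.01117i)|011⟩ + (-0.1221 - 0.4555i)|100⟩ + (0.03472 - 0.06615i)|101⟩ + (-0.8546 + 0.00001748i)|110⟩ + (-0.09951 - 0.0918i)|111⟩

amp(|b₁b₂…⟩) = product of the factor amplitudes for bits b₁, b₂, …; only kets whose every factor amplitude is nonzero survive.
|000⟩: (-0.1526)(-0.4831)(0.9877) = 0.07281
|001⟩: (-0.1526)(-0.4831)(0.115 + 0.1061i) = (0.008478 + 0.007822i)
|010⟩: (-0.1526)(-0.2266 + 0.8457i)(0.9877) = (0.03415 - 0.1275i)
|011⟩: (-0.1526)(-0.2266 + 0.8457i)(0.115 + 0.1061i) = (0.01767 - 0.01117i)
|100⟩: (0.2558 + 0.9546i)(-0.4831)(0.9877) = (-0.1221 - 0.4555i)
|101⟩: (0.2558 + 0.9546i)(-0.4831)(0.115 + 0.1061i) = (0.03472 - 0.06615i)
|110⟩: (0.2558 + 0.9546i)(-0.2266 + 0.8457i)(0.9877) = (-0.8546 + 0.00001748i)
|111⟩: (0.2558 + 0.9546i)(-0.2266 + 0.8457i)(0.115 + 0.1061i) = (-0.09951 - 0.0918i)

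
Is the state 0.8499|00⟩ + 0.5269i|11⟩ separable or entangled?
Entangled

Writing the state as a|00⟩ + b|01⟩ + c|10⟩ + d|11⟩, it is a product state iff ad − bc = 0.
Here (a, b, c, d) = (0.8499, 0, 0, 0.5269i): ad − bc = (0.8499)(0.5269i) − (0)(0) = 0.4478i ≠ 0, so the state is entangled.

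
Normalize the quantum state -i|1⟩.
-i|1⟩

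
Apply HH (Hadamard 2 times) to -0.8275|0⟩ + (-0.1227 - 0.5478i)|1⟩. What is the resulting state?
-0.8275|0⟩ + (-0.1227 - 0.5478i)|1⟩

H² = I, so an even number of Hadamards cancels: H^2 = I and the state is unchanged.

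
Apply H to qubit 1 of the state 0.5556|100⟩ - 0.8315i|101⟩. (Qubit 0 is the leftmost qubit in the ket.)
0.3929|100⟩ - 0.588i|101⟩ + 0.3929|110⟩ - 0.588i|111⟩

H on qubit 1 mixes each pair of kets that differ only in qubit 1: amplitudes (a, b) of (|…0…⟩, |…1…⟩) become ((a + b)/√2, (a − b)/√2). Kets absent from the input have amplitude 0.
(|100⟩, |110⟩): (a, b) = (0.5556, 0) → (0.3929, 0.3929)
(|101⟩, |111⟩): (a, b) = (-0.8315i, 0) → (-0.588i, -0.588i)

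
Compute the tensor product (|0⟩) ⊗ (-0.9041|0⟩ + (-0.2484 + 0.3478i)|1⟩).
-0.9041|00⟩ + (-0.2484 + 0.3478i)|01⟩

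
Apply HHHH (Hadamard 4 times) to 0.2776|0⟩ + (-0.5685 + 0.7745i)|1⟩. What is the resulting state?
0.2776|0⟩ + (-0.5685 + 0.7745i)|1⟩

H² = I, so an even number of Hadamards cancels: H^4 = I and the state is unchanged.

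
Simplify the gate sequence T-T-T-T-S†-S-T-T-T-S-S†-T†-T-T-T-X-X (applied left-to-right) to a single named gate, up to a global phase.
T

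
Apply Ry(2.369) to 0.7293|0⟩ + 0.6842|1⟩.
-0.359|0⟩ + 0.9333|1⟩

Ry(2.369) = [[cos(θ/2), −sin(θ/2)], [sin(θ/2), cos(θ/2)]]; θ = 2.369, cos(θ/2) ≈ 0.37676, sin(θ/2) ≈ 0.926311.
With a = amp(|0⟩) = 0.7293 and b = amp(|1⟩) = 0.6842:
new amp(|0⟩) = (0.37676)·a + (-0.926311)·b = -0.359
new amp(|1⟩) = (0.926311)·a + (0.37676)·b = 0.9333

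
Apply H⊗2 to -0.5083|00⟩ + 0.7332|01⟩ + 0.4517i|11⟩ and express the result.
(0.1125 + 0.2259i)|00⟩ + (-0.6208 - 0.2259i)|01⟩ + (0.1125 - 0.2259i)|10⟩ + (-0.6208 + 0.2259i)|11⟩

H⊗2 gives amp(|y⟩) = (1/2) Σ_x (−1)^(x·y) amp(|x⟩), where x·y is the number of positions in which both x and y have a 1.
|00⟩: (-0.5083 + 0.7332 + 0.4517i)/2 = (0.1125 + 0.2259i)
|01⟩: (-0.5083 - 0.7332 - 0.4517i)/2 = (-0.6208 - 0.2259i)
|10⟩: (-0.5083 + 0.7332 - 0.4517i)/2 = (0.1125 - 0.2259i)
|11⟩: (-0.5083 - 0.7332 + 0.4517i)/2 = (-0.6208 + 0.2259i)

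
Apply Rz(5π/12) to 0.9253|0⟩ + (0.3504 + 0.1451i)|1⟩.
(0.7341 - 0.5633i)|0⟩ + (0.1897 + 0.3284i)|1⟩

Rz(5π/12) = [[e^(−iθ/2), 0], [0, e^(iθ/2)]] with e^(±iθ/2) = cos(θ/2) ± i·sin(θ/2); θ = 5π/12, cos(θ/2) ≈ 0.793353, sin(θ/2) ≈ 0.608761.
With a = amp(|0⟩) = 0.9253 and b = amp(|1⟩) = (0.3504 + 0.1451i):
new amp(|0⟩) = (0.793353 - 0.608761i)·a = (0.7341 - 0.5633i)
new amp(|1⟩) = (0.793353 + 0.608761i)·b = (0.1897 + 0.3284i)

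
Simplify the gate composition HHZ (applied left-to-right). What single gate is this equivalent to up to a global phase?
Z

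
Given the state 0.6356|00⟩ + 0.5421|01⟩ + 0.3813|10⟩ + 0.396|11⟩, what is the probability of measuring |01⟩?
0.2939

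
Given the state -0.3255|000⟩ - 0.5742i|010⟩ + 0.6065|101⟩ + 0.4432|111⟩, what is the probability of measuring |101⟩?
0.3678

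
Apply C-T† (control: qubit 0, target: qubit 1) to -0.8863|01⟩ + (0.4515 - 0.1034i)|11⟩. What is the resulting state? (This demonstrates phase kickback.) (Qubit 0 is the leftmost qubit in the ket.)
-0.8863|01⟩ + (0.2461 - 0.3924i)|11⟩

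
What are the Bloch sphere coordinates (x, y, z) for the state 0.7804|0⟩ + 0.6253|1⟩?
(0.976, 0, 0.218)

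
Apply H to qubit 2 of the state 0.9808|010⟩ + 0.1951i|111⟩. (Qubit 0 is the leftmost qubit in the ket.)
0.6935|010⟩ + 0.6935|011⟩ + 0.138i|110⟩ - 0.138i|111⟩

H on qubit 2 mixes each pair of kets that differ only in qubit 2: amplitudes (a, b) of (|…0…⟩, |…1…⟩) become ((a + b)/√2, (a − b)/√2). Kets absent from the input have amplitude 0.
(|010⟩, |011⟩): (a, b) = (0.9808, 0) → (0.6935, 0.6935)
(|110⟩, |111⟩): (a, b) = (0, 0.1951i) → (0.138i, -0.138i)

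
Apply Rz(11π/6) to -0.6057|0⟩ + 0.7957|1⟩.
(0.5851 + 0.1568i)|0⟩ + (-0.7686 + 0.2059i)|1⟩

Rz(11π/6) = [[e^(−iθ/2), 0], [0, e^(iθ/2)]] with e^(±iθ/2) = cos(θ/2) ± i·sin(θ/2); θ = 11π/6, cos(θ/2) ≈ -0.965926, sin(θ/2) ≈ 0.258819.
With a = amp(|0⟩) = -0.6057 and b = amp(|1⟩) = 0.7957:
new amp(|0⟩) = (-0.965926 - 0.258819i)·a = (0.5851 + 0.1568i)
new amp(|1⟩) = (-0.965926 + 0.258819i)·b = (-0.7686 + 0.2059i)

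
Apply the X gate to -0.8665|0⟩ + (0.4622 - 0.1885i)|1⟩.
(0.4622 - 0.1885i)|0⟩ - 0.8665|1⟩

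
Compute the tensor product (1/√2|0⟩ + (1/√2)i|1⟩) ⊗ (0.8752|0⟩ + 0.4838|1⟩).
0.6189|00⟩ + 0.3421|01⟩ + 0.6189i|10⟩ + 0.3421i|11⟩

amp(|b₁b₂…⟩) = product of the factor amplitudes for bits b₁, b₂, …; only kets whose every factor amplitude is nonzero survive.
|00⟩: (1/√2)(0.8752) = 0.6189
|01⟩: (1/√2)(0.4838) = 0.3421
|10⟩: ((1/√2)i)(0.8752) = 0.6189i
|11⟩: ((1/√2)i)(0.4838) = 0.3421i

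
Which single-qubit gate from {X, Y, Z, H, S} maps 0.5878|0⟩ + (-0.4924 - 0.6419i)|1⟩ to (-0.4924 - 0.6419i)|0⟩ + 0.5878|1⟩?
X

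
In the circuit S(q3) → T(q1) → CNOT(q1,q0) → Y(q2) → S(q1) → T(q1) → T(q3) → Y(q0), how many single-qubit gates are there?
7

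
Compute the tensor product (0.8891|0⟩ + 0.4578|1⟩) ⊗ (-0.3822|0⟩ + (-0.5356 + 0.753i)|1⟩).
-0.3398|00⟩ + (-0.4762 + 0.6695i)|01⟩ - 0.175|10⟩ + (-0.2452 + 0.3447i)|11⟩

amp(|b₁b₂…⟩) = product of the factor amplitudes for bits b₁, b₂, …; only kets whose every factor amplitude is nonzero survive.
|00⟩: (0.8891)(-0.3822) = -0.3398
|01⟩: (0.8891)(-0.5356 + 0.753i) = (-0.4762 + 0.6695i)
|10⟩: (0.4578)(-0.3822) = -0.175
|11⟩: (0.4578)(-0.5356 + 0.753i) = (-0.2452 + 0.3447i)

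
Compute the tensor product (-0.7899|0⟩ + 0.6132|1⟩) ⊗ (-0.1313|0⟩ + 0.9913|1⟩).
0.1037|00⟩ - 0.783|01⟩ - 0.08051|10⟩ + 0.6079|11⟩

amp(|b₁b₂…⟩) = product of the factor amplitudes for bits b₁, b₂, …; only kets whose every factor amplitude is nonzero survive.
|00⟩: (-0.7899)(-0.1313) = 0.1037
|01⟩: (-0.7899)(0.9913) = -0.783
|10⟩: (0.6132)(-0.1313) = -0.08051
|11⟩: (0.6132)(0.9913) = 0.6079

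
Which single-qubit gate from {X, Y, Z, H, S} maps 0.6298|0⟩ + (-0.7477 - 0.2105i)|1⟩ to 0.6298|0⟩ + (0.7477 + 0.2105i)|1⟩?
Z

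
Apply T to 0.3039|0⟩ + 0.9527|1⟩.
0.3039|0⟩ + (0.6737 + 0.6737i)|1⟩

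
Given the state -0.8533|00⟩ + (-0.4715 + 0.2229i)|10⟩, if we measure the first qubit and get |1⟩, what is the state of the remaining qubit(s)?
(-0.9041 + 0.4274i)|0⟩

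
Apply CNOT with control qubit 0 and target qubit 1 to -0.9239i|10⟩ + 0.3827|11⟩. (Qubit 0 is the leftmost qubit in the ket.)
0.3827|10⟩ - 0.9239i|11⟩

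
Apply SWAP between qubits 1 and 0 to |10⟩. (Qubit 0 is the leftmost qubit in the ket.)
|01⟩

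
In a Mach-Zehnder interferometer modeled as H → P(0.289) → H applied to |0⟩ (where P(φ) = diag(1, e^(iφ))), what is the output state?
(0.9793 + 0.1425i)|0⟩ + (0.02074 - 0.1425i)|1⟩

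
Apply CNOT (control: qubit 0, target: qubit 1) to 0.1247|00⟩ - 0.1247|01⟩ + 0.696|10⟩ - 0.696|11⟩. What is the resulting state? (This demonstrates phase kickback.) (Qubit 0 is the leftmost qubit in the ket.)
0.1247|00⟩ - 0.1247|01⟩ - 0.696|10⟩ + 0.696|11⟩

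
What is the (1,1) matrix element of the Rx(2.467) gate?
0.3309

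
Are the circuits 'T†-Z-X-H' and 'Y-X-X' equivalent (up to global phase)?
No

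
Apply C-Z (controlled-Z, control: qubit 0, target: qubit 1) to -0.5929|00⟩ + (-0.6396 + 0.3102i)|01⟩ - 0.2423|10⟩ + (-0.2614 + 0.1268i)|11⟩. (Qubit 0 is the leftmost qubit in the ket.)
-0.5929|00⟩ + (-0.6396 + 0.3102i)|01⟩ - 0.2423|10⟩ + (0.2614 - 0.1268i)|11⟩

C-Z leaves the control-|0⟩ kets |00⟩, |01⟩ unchanged and applies Z to qubit 1 on the control-|1⟩ pair (|10⟩, |11⟩).
Z = [[1, 0], [0, -1]].
With a = amp(|10⟩) = -0.2423 and b = amp(|11⟩) = (-0.2614 + 0.1268i):
new amp(|10⟩) = (1)·a = -0.2423
new amp(|11⟩) = (-1)·b = (0.2614 - 0.1268i)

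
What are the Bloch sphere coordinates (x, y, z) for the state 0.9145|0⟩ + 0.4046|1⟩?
(0.74, 0, 0.6726)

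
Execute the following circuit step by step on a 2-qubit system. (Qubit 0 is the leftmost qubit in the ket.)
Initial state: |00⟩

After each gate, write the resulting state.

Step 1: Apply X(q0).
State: |10⟩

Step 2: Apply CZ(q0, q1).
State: |10⟩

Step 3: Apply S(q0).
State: i|10⟩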